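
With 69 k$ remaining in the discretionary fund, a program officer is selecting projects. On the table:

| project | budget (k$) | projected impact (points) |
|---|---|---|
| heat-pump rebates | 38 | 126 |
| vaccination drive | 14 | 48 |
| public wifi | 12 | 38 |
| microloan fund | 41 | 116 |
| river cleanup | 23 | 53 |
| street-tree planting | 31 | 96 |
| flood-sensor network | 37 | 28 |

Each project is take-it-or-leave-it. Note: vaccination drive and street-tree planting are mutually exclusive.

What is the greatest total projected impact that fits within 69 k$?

222

By projected impact per k$: vaccination drive 3.43, heat-pump rebates 3.32, public wifi 3.17, street-tree planting 3.10 lead.
The ratio heuristic lands on heat-pump rebates + vaccination drive + public wifi (212) but leaves 5 k$ idle.
Replace vaccination drive and public wifi with street-tree planting: the trade gains 10 net, giving 222 at 69 k$.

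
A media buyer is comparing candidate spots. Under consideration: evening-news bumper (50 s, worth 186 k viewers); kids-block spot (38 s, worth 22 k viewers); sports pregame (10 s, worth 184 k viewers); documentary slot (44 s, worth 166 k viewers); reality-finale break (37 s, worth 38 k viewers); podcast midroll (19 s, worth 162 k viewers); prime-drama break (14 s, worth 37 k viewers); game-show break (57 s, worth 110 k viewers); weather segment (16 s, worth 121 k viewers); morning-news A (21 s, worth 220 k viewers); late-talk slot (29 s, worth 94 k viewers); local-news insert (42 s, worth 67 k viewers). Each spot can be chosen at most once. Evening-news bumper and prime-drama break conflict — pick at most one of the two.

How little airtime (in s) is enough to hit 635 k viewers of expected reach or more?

66

Need the lightest bundle worth ≥ 635.
Taking sports pregame + podcast midroll + weather segment + morning-news A gives 687 (≥ 635) for 66 s.
Below 66 s the best achievable stays under 635.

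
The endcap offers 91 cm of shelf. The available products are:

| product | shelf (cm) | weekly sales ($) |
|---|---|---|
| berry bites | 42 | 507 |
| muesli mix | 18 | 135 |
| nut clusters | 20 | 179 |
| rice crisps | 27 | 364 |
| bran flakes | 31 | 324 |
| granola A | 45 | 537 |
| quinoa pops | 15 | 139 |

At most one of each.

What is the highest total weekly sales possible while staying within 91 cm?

Greedy by ratio would take berry bites + rice crisps + quinoa pops: 84 cm used, total 1010.
Dropping quinoa pops frees 15 cm; slotting in nut clusters (20 cm) lifts the total to 1050 at 89 cm.
No other feasible combination exceeds 1050.

1050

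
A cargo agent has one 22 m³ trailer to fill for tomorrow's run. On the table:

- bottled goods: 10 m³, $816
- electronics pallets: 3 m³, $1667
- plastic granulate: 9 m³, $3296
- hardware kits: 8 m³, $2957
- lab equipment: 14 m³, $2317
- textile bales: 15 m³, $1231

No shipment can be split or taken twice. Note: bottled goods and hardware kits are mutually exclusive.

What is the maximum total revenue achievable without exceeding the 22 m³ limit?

7920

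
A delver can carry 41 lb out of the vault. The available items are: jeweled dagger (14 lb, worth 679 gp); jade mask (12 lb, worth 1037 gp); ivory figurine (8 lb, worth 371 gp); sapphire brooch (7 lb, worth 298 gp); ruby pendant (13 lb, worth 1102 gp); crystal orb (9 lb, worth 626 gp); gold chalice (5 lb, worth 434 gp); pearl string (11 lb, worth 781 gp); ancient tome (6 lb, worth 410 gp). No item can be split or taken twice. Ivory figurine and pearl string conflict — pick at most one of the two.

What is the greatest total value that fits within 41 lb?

Ranking by ratio (value/lb): gold chalice 86.80, jade mask 86.42, ruby pendant 84.77, pearl string 71.00.
Jade mask + ruby pendant + gold chalice + pearl string uses 41 of the 41 lb and totals 3354.
Runner-up jade mask + ruby pendant + crystal orb + gold chalice tops out at 3199.

3354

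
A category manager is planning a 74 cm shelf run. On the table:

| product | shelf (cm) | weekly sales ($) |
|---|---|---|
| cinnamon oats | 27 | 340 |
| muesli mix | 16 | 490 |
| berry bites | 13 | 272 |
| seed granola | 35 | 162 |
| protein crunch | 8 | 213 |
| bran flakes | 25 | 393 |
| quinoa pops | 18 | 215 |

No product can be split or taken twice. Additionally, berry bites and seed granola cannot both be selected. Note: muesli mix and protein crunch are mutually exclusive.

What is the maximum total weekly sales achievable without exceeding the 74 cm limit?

1370

Best packing: muesli mix + berry bites + bran flakes + quinoa pops — 72 cm, 1370 total.
An exhaustive check of the 128 subsets confirms 1370.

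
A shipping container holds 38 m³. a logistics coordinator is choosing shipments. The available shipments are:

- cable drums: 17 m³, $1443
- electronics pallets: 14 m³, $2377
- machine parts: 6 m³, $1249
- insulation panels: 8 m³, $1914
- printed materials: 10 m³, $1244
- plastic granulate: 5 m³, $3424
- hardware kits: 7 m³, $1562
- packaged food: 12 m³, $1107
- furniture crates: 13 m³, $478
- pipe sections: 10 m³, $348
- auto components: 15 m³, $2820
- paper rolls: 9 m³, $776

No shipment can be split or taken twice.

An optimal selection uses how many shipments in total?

4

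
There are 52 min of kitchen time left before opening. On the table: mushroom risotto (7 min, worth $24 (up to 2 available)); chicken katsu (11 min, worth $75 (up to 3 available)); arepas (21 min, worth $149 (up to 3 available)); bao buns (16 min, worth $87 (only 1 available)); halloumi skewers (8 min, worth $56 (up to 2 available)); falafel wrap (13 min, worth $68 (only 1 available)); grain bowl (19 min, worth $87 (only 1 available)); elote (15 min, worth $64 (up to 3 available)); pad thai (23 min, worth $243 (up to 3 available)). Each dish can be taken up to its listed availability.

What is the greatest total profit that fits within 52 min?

Best packing: 2×pad thai — 46 min, 486 total.
That's the maximum — no swap from here does better than 486.

486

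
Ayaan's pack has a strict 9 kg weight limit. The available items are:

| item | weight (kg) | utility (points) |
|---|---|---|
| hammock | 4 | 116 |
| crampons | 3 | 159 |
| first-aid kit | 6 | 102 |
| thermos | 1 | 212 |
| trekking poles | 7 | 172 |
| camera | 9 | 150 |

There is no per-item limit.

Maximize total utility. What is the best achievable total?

1908

The ratio ordering already packs tightly: 9×thermos, 9 kg, 1908.
No other feasible combination exceeds 1908.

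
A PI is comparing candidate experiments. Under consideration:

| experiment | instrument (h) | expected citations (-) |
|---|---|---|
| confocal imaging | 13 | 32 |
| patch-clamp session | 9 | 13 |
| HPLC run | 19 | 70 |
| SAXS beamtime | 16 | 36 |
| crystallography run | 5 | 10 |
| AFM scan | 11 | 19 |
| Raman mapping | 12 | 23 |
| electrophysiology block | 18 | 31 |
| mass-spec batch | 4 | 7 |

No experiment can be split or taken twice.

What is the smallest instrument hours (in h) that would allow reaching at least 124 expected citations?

Look for the lowest-instrument combination reaching 124.
confocal imaging + HPLC run + Raman mapping: 125 expected citations at 44 h.
Below 44 h the best achievable stays under 124.

44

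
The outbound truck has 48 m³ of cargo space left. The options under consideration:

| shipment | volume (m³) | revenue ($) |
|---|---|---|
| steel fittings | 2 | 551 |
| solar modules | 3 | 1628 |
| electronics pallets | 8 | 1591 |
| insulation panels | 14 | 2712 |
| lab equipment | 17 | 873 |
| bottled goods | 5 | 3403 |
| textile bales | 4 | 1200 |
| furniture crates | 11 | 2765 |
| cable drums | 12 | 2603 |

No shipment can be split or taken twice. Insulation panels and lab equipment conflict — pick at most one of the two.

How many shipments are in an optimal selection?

7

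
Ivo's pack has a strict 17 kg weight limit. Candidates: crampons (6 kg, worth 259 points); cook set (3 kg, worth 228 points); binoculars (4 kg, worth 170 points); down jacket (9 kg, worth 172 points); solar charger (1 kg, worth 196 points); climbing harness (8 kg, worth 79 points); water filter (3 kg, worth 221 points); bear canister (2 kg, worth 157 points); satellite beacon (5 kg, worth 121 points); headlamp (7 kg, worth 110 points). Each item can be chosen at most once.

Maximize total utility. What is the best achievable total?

1074

Taking the top-ratio items first gives crampons + cook set + solar charger + water filter + bear canister for 1061 (15 kg).
Dropping bear canister frees 2 kg; slotting in binoculars (4 kg) lifts the total to 1074 at 17 kg.
Nothing else within 17 kg beats 1074.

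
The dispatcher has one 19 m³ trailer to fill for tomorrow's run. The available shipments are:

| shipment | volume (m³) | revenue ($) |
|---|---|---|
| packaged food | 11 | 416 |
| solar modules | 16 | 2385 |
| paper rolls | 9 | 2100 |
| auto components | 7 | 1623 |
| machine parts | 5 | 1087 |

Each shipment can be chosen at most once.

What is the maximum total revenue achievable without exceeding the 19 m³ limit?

Paper rolls + auto components uses 16 of the 19 m³ and totals 3723.
No other feasible combination exceeds 3723.

3723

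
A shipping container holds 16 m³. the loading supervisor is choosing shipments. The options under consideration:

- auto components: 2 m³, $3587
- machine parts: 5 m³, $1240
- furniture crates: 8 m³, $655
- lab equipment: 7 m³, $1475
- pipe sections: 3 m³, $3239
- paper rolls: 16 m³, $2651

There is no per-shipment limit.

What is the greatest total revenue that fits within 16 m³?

28696

Density check — auto components 1793.50, pipe sections 1079.67, machine parts 248.00 are the best per m³.
8×auto components uses 16 of the 16 m³ and totals 28696.
Nothing else within 16 m³ beats 28696.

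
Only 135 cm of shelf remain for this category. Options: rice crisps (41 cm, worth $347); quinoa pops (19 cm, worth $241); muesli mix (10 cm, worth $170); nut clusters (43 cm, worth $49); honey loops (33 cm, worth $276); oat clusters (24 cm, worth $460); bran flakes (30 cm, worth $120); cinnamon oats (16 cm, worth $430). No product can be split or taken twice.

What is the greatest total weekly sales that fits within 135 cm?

By weekly sales per cm: cinnamon oats 26.88, oat clusters 19.17, muesli mix 17.00, quinoa pops 12.68 lead.
Greedy by ratio would take rice crisps + quinoa pops + muesli mix + oat clusters + cinnamon oats: 110 cm used, total 1648.
Replace muesli mix with honey loops: the trade gains 106 net, giving 1754 at 133 cm.
Next best is quinoa pops + muesli mix + honey loops + oat clusters + bran flakes + cinnamon oats at 1697 (132 cm) — short by 57.

1754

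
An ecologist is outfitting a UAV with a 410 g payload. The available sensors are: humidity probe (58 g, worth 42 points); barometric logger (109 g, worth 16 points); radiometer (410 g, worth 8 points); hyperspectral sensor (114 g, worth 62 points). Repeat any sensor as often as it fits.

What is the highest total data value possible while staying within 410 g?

Taking 7×humidity probe: 406 g used, 294 in data value.
That's the maximum — no swap from here does better than 294.

294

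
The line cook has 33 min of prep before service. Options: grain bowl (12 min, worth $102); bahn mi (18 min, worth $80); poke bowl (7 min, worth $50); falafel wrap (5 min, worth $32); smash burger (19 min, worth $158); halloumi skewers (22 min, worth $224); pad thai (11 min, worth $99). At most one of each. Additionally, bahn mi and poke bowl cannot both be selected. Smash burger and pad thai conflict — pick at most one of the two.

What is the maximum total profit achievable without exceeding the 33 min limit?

323

Density check — halloumi skewers 10.18, pad thai 9.00, grain bowl 8.50, smash burger 8.32 are the best per min.
The ratio ordering already packs tightly: halloumi skewers + pad thai, 33 min, 323.
An exhaustive check of the 128 subsets confirms 323.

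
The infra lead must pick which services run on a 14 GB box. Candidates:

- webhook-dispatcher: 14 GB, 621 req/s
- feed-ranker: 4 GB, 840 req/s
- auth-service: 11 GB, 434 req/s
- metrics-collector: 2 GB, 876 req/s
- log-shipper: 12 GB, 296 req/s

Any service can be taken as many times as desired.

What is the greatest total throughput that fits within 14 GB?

The ratio ordering already packs tightly: 7×metrics-collector, 14 GB, 6132.
Every other selection either busts 14 GB or fails to beat 6132.

6132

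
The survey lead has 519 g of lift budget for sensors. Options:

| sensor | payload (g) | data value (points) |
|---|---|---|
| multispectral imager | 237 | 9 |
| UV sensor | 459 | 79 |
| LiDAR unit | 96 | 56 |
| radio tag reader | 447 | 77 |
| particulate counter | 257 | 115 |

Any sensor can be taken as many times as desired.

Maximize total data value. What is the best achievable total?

Best packing: 5×LiDAR unit — 480 g, 280 total.
Nothing else within 519 g beats 280.

280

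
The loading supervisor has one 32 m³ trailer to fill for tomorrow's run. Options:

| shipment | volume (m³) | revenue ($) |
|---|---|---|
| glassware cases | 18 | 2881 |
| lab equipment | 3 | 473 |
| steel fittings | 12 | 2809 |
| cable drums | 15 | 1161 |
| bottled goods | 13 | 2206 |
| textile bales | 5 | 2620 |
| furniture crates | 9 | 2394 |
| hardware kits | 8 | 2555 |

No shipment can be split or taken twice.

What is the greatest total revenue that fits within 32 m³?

8457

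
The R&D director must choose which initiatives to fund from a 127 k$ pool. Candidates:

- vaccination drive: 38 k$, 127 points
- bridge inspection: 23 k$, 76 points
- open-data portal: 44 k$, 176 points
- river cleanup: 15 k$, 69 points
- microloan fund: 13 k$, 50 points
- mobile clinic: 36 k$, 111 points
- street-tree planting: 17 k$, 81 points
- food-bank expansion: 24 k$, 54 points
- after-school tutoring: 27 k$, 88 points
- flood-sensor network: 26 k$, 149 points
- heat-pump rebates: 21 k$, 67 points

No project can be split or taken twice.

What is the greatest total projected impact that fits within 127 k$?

Filling by ratio: open-data portal + river cleanup + microloan fund + street-tree planting + flood-sensor network for 525, with 12 k$ left unused.
Dropping microloan fund frees 13 k$; slotting in bridge inspection (23 k$) lifts the total to 551 at 125 k$.
Next best is open-data portal + microloan fund + street-tree planting + after-school tutoring + flood-sensor network at 544 (127 k$) — short by 7.

551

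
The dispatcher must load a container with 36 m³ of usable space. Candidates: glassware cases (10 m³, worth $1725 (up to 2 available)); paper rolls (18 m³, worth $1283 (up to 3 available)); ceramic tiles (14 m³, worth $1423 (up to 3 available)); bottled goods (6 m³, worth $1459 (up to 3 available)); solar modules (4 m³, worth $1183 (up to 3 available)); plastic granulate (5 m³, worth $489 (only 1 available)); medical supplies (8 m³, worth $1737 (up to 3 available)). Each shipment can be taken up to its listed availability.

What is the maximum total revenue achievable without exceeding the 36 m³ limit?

8760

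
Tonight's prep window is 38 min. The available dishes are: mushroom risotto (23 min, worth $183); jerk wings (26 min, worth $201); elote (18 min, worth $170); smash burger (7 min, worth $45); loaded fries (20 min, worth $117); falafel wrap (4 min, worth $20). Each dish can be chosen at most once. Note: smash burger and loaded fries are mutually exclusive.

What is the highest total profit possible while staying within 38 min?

287

Filling by ratio: elote + smash burger + falafel wrap for 235, with 9 min left unused.
The 11 min tied up in smash burger and falafel wrap is better spent on loaded fries — total rises to 287 (38 min).
The closest alternative, jerk wings + smash burger + falafel wrap, reaches only 266.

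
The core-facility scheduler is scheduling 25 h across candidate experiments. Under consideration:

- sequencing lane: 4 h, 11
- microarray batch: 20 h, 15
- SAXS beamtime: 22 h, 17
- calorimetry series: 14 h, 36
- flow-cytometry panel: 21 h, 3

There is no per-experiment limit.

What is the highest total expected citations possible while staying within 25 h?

Ranking by ratio (expected citations/h): sequencing lane 2.75, calorimetry series 2.57, SAXS beamtime 0.77.
Taking 6×sequencing lane: 24 h used, 66 in expected citations.
That's the maximum — no swap from here does better than 66.

66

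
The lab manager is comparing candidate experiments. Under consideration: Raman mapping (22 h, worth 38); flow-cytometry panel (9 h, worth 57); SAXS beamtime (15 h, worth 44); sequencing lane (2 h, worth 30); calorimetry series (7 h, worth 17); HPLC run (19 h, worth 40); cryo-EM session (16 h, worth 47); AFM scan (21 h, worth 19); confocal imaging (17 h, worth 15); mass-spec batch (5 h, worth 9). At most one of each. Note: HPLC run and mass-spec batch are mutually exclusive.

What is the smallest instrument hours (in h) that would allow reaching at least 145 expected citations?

Need the lightest bundle worth ≥ 145.
flow-cytometry panel + SAXS beamtime + sequencing lane + calorimetry series: 148 expected citations at 33 h.
Any bundle with less than 33 h falls short of 145.

33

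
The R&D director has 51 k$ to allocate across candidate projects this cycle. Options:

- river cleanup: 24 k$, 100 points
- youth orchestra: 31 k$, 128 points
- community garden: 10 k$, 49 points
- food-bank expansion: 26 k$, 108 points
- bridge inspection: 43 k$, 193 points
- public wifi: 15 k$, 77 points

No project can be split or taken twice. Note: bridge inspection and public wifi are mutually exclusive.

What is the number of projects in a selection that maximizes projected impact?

3

The maximum projected impact within 51 k$ is 234.
community garden + food-bank expansion + public wifi hits 234 at 51 k$.
All optima have 3 projects.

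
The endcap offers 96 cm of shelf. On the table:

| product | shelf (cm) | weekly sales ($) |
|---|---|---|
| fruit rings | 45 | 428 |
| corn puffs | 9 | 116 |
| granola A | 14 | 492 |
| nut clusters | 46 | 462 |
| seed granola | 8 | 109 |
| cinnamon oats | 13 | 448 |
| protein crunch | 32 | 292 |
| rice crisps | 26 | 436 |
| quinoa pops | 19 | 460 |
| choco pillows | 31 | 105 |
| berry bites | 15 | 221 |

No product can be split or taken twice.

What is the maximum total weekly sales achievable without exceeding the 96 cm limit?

2173

Taking the top-ratio products first gives granola A + seed granola + cinnamon oats + rice crisps + quinoa pops + berry bites for 2166 (95 cm).
The 8 cm tied up in seed granola is better spent on corn puffs — total rises to 2173 (96 cm).
Next best is granola A + seed granola + cinnamon oats + rice crisps + quinoa pops + berry bites at 2166 (95 cm) — short by 7.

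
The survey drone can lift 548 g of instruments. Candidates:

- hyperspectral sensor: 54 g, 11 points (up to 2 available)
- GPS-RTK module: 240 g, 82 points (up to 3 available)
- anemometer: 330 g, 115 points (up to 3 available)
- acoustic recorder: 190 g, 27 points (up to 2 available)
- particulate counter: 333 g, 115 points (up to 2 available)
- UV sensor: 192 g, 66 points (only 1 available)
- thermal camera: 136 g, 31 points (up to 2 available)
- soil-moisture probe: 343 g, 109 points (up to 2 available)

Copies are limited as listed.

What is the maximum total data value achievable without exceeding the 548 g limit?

181

By data value per g: anemometer 0.35, particulate counter 0.35, UV sensor 0.34, GPS-RTK module 0.34 lead.
Particulate counter + UV sensor uses 525 of the 548 g and totals 181.
Every other selection either busts 548 g or exceeds an availability limit or fails to beat 181.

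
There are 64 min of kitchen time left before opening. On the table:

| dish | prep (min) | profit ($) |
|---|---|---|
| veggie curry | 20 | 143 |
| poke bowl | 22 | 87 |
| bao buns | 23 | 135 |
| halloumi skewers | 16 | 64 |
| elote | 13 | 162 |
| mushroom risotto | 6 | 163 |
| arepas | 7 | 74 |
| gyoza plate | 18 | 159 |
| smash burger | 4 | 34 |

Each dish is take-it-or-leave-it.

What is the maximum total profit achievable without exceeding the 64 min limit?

Taking the top-ratio dishes first gives halloumi skewers + elote + mushroom risotto + arepas + gyoza plate + smash burger for 656 (64 min).
The 20 min tied up in halloumi skewers and smash burger is better spent on veggie curry — total rises to 701 (64 min).
Runner-up veggie curry + elote + mushroom risotto + gyoza plate + smash burger tops out at 661.

701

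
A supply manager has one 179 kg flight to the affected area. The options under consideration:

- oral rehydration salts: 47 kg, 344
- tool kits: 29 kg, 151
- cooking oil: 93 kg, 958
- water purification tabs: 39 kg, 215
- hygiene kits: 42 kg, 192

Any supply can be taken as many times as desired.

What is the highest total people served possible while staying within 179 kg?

Taking oral rehydration salts + cooking oil + water purification tabs: 179 kg used, 1517 in people served.
That's the maximum — no swap from here does better than 1517.

1517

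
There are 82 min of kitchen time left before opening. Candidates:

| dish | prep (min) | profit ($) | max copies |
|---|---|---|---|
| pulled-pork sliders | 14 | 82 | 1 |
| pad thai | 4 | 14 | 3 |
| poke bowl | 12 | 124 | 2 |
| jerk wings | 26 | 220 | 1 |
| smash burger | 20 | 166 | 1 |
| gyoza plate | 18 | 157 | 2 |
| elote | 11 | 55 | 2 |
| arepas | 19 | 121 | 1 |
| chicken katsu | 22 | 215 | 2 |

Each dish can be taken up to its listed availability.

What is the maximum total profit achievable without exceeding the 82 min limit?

777

Greedy by ratio would take pulled-pork sliders + 2×poke bowl + 2×chicken katsu: 82 min used, total 760.
Replace pulled-pork sliders and chicken katsu with 2×gyoza plate: the trade gains 17 net, giving 777 at 82 min.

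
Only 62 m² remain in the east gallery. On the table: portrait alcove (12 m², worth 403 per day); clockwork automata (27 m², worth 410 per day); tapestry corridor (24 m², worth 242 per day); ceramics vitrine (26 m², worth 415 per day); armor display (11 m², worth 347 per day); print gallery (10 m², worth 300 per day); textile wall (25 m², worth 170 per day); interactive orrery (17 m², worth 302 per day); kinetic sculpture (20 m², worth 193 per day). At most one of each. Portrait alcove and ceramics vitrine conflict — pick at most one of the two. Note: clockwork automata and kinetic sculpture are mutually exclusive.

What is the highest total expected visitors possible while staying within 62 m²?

Taking the top-ratio exhibits first gives portrait alcove + armor display + print gallery + interactive orrery for 1352 (50 m²).
Replace interactive orrery with clockwork automata: the trade gains 108 net, giving 1460 at 60 m².
Nothing else feasible within 62 m² beats 1460.

1460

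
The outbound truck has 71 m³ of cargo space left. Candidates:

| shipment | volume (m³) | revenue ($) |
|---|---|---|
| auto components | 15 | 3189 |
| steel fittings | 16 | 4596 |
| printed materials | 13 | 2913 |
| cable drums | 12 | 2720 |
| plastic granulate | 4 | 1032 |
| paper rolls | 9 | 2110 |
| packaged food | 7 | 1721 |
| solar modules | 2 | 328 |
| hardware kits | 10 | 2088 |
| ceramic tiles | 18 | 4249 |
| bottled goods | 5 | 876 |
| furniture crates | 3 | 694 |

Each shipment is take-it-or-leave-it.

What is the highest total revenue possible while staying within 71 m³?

17450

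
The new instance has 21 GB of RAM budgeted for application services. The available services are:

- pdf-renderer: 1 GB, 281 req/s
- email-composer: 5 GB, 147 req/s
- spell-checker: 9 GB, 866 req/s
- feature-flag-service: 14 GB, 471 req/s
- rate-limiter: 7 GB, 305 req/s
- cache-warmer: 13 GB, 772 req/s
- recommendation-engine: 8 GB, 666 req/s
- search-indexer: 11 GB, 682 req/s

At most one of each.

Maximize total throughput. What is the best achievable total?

1829

Greedy by ratio would take pdf-renderer + spell-checker + recommendation-engine: 18 GB used, total 1813.
The 8 GB tied up in recommendation-engine is better spent on search-indexer — total rises to 1829 (21 GB).
Nothing else within 21 GB beats 1829.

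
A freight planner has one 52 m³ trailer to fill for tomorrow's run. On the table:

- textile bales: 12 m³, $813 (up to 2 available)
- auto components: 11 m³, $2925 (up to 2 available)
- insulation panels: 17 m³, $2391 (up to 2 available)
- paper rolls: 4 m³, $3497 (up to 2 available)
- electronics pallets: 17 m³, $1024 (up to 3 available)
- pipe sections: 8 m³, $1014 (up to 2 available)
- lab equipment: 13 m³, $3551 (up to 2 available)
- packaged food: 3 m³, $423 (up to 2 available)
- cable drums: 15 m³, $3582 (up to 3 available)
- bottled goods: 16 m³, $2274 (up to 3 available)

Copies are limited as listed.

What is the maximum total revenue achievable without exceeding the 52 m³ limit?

18101

Filling by ratio: auto components + 2×paper rolls + 2×lab equipment + 2×packaged food for 17867, with 1 m³ left unused.
Dropping auto components and packaged food frees 14 m³; slotting in cable drums (15 m³) lifts the total to 18101 at 52 m³.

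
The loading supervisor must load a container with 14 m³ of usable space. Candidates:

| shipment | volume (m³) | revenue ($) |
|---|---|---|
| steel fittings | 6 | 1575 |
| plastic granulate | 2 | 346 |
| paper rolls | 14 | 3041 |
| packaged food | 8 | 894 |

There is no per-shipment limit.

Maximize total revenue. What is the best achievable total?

3496

Taking 2×steel fittings + plastic granulate: 14 m³ used, 3496 in revenue.
Nothing else within 14 m³ beats 3496.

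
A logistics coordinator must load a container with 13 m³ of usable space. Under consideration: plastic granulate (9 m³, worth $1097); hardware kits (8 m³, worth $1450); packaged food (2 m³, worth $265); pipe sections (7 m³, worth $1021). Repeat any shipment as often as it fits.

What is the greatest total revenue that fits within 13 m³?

1980

Ranking by ratio (revenue/m³): hardware kits 181.25, pipe sections 145.86, packaged food 132.50, plastic granulate 121.89.
The ratio ordering already packs tightly: hardware kits + 2×packaged food, 12 m³, 1980.
Every other selection either busts 13 m³ or fails to beat 1980.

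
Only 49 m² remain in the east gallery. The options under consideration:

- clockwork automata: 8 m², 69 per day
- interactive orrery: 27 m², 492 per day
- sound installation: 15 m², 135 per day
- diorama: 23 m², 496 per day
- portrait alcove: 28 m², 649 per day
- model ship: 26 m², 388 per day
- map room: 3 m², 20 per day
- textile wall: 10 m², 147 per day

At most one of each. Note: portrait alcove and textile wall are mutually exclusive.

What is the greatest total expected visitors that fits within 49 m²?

884

By expected visitors per m²: portrait alcove 23.18, diorama 21.57, interactive orrery 18.22 lead.
Taking diorama + model ship: 49 m² used, 884 in expected visitors.
Nothing else feasible within 49 m² beats 884.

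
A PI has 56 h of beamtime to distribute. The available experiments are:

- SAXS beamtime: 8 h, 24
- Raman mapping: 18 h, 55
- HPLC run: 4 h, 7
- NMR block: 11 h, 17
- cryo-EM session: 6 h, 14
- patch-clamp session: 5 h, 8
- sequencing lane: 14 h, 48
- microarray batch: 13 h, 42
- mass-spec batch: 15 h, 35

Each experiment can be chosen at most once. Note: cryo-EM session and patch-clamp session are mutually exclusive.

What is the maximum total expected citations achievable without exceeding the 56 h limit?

The ratio ordering already packs tightly: SAXS beamtime + Raman mapping + sequencing lane + microarray batch, 53 h, 169.
The closest alternative, Raman mapping + HPLC run + cryo-EM session + sequencing lane + microarray batch, reaches only 166.

169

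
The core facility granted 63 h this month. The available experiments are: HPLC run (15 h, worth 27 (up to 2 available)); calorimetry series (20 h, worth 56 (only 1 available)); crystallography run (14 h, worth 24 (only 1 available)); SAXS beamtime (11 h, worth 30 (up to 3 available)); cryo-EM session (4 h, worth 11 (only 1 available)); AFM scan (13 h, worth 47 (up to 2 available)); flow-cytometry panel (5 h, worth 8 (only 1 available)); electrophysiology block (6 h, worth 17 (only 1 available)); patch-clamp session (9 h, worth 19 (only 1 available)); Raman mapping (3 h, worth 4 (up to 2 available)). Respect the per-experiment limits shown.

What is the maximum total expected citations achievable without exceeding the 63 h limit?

Greedy by ratio would take calorimetry series + cryo-EM session + 2×AFM scan + flow-cytometry panel + electrophysiology block: 61 h used, total 186.
Dropping cryo-EM session and flow-cytometry panel frees 9 h; slotting in SAXS beamtime (11 h) lifts the total to 197 at 63 h.
Nothing else within 63 h beats 197.

197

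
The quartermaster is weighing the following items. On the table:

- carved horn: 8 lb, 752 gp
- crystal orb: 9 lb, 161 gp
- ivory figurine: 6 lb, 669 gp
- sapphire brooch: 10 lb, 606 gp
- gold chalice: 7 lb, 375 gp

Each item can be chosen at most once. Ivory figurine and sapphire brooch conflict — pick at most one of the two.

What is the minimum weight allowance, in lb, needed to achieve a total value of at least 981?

Minimise lb subject to total value ≥ 981.
ivory figurine + gold chalice reaches 1044 using 13 lb.
Any bundle with less than 13 lb falls short of 981.

13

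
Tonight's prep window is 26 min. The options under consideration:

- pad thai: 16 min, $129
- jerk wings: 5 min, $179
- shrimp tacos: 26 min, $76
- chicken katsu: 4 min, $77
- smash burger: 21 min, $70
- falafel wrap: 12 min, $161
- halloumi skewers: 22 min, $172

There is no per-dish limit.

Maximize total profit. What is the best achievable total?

Taking 5×jerk wings: 25 min used, 895 in profit.

895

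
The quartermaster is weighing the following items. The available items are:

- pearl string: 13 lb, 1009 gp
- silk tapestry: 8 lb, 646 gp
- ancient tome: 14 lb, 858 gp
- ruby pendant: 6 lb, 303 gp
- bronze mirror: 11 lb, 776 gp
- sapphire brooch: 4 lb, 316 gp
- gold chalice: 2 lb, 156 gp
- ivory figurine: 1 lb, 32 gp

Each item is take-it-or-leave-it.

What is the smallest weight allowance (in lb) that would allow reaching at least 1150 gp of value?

Minimise lb subject to total value ≥ 1150.
Taking pearl string + gold chalice gives 1165 (≥ 1150) for 15 lb.
No combination under 15 lb hits 1150.

15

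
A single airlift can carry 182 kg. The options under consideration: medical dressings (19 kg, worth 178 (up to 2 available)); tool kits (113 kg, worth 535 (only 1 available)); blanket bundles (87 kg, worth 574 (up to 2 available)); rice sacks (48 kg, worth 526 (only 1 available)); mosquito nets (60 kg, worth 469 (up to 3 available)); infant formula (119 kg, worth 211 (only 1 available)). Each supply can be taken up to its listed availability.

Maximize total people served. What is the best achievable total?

Density check — rice sacks 10.96, medical dressings 9.37, mosquito nets 7.82, blanket bundles 6.60 are the best per kg.
Greedy by ratio would take 2×medical dressings + rice sacks + mosquito nets: 146 kg used, total 1351.
Replace 2×medical dressings with mosquito nets: the trade gains 113 net, giving 1464 at 168 kg.
That's the maximum — no swap from here does better than 1464.

1464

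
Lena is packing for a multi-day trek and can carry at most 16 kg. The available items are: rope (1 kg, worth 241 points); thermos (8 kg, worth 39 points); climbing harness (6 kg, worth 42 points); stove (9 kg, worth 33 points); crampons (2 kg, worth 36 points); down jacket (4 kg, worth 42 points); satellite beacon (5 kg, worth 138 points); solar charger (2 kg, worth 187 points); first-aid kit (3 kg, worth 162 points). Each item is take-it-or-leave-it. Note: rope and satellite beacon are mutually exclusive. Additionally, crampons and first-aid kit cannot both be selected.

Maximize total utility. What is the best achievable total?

674

By utility per kg: rope 241.00, solar charger 93.50, first-aid kit 54.00, satellite beacon 27.60 lead.
Best packing: rope + climbing harness + down jacket + solar charger + first-aid kit — 16 kg, 674 total.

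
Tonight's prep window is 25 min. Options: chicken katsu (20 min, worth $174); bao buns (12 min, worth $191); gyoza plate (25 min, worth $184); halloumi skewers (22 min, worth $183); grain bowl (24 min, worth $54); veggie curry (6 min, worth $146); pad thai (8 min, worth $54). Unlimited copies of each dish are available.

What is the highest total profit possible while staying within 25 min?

The ratio ordering already packs tightly: 4×veggie curry, 24 min, 584.

584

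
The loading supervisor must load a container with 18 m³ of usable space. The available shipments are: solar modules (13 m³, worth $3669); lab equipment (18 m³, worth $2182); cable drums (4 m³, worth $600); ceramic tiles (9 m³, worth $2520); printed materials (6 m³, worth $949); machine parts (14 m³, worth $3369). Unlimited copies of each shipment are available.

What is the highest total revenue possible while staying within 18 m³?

5040

The ratio heuristic lands on solar modules + cable drums (4269) but leaves 1 m³ idle.
Replace solar modules and cable drums with 2×ceramic tiles: the trade gains 771 net, giving 5040 at 18 m³.
That's the maximum — no swap from here does better than 5040.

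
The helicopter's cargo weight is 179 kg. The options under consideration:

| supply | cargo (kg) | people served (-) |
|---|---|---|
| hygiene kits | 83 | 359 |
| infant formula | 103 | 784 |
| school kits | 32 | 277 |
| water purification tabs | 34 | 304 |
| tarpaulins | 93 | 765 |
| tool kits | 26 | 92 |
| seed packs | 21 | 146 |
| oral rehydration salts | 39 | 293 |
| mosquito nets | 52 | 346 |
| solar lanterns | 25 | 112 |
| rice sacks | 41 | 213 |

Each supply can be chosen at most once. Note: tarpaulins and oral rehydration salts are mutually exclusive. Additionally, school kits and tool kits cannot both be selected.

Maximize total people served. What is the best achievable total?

A density-first pass picks school kits + water purification tabs + tarpaulins — 1346 at 159 kg.
Dropping school kits frees 32 kg; slotting in mosquito nets (52 kg) lifts the total to 1415 at 179 kg.

1415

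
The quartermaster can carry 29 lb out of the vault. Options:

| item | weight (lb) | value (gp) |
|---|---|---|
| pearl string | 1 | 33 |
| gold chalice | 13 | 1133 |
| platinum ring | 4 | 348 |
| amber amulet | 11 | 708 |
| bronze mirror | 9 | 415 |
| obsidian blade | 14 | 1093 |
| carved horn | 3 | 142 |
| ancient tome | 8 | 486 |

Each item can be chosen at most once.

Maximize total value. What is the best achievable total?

Taking the top-ratio items first gives pearl string + gold chalice + platinum ring + amber amulet for 2222 (29 lb).
Dropping platinum ring and amber amulet frees 15 lb; slotting in obsidian blade (14 lb) lifts the total to 2259 at 28 lb.

2259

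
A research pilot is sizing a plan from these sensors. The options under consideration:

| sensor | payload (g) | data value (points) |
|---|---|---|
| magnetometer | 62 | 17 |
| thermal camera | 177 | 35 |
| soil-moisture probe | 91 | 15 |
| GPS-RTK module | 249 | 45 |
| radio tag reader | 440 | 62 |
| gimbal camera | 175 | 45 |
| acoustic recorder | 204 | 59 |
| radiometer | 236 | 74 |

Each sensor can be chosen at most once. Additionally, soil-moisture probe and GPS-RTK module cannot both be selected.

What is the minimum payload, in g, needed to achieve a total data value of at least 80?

298

Look for the lowest-payload combination reaching 80.
Taking magnetometer + radiometer gives 91 (≥ 80) for 298 g.
No combination under 298 g hits 80.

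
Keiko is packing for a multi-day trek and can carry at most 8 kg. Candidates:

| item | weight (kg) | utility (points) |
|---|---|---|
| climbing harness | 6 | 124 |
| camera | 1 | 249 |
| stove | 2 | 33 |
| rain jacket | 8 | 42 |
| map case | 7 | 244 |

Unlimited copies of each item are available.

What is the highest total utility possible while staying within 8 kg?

1992

Ranking by ratio (utility/kg): camera 249.00, map case 34.86, climbing harness 20.67.
Best packing: 8×camera — 8 kg, 1992 total.
Nothing else within 8 kg beats 1992.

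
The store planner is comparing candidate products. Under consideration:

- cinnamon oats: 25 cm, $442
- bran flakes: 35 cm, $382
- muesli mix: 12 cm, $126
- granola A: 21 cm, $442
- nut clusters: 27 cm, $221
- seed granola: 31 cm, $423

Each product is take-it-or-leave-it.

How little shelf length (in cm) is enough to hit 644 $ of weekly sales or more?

Minimise cm subject to total weekly sales ≥ 644.
Taking cinnamon oats + granola A gives 884 (≥ 644) for 46 cm.
Any bundle with less than 46 cm falls short of 644.

46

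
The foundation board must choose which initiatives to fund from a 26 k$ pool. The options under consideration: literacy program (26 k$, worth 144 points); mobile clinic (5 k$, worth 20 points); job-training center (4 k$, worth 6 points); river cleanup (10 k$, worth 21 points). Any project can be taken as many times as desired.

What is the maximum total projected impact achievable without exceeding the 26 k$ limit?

Literacy program uses 26 of the 26 k$ and totals 144.
That's the maximum — no swap from here does better than 144.

144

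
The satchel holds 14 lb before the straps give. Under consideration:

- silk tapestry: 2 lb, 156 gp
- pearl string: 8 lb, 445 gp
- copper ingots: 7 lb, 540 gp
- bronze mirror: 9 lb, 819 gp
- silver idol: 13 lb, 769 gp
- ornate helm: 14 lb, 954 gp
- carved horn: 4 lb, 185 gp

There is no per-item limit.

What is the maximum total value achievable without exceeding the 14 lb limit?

1131

The ratio ordering already packs tightly: 2×silk tapestry + bronze mirror, 13 lb, 1131.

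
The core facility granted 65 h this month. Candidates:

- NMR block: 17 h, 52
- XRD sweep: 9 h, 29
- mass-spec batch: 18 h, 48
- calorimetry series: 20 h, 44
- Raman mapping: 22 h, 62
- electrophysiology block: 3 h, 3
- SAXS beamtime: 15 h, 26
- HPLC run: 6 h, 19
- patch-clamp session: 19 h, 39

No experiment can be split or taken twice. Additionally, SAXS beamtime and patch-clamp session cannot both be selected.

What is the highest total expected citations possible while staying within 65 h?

181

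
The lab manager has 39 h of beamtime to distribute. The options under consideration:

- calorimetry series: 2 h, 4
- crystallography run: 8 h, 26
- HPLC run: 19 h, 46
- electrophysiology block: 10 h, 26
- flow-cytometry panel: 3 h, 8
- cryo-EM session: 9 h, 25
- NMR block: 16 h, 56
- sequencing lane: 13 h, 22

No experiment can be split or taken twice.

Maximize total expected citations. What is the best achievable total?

120

The ratio heuristic lands on calorimetry series + crystallography run + flow-cytometry panel + cryo-EM session + NMR block (119) but leaves 1 h idle.
Replace cryo-EM session with electrophysiology block: the trade gains 1 net, giving 120 at 39 h.
Next best is calorimetry series + crystallography run + flow-cytometry panel + cryo-EM session + NMR block at 119 (38 h) — short by 1.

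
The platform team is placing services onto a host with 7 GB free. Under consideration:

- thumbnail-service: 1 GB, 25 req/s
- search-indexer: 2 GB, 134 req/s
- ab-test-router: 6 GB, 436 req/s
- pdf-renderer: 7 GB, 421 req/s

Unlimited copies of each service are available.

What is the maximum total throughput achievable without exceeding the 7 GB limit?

By throughput per GB: ab-test-router 72.67, search-indexer 67.00, pdf-renderer 60.14 lead.
Best packing: thumbnail-service + ab-test-router — 7 GB, 461 total.
Every other selection either busts 7 GB or fails to beat 461.

461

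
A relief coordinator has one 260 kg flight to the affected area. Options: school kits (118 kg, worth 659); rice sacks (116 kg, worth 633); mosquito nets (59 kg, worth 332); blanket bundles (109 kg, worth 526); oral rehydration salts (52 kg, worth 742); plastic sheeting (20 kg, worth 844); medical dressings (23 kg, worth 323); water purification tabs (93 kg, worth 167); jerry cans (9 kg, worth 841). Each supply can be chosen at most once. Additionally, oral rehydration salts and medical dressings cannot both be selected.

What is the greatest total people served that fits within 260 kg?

3418

Ranking by ratio (people served/kg): jerry cans 93.44, plastic sheeting 42.20, oral rehydration salts 14.27, medical dressings 14.04.
Best packing: school kits + mosquito nets + oral rehydration salts + plastic sheeting + jerry cans — 258 kg, 3418 total.
Next best is rice sacks + mosquito nets + oral rehydration salts + plastic sheeting + jerry cans at 3392 (256 kg) — short by 26.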